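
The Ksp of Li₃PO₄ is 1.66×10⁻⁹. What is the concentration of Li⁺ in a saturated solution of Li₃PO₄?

8.40×10⁻³ M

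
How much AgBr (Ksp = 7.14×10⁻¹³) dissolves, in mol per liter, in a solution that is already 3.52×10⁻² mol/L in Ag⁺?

2.03×10⁻¹¹ M

AgBr(s) ⇌ Ag⁺(aq) + Br⁻(aq)
The solution already contains Ag⁺ at 3.52×10⁻² mol/L. Let s be the molar solubility of AgBr.
[Ag⁺] ≈ 3.52×10⁻² mol/L (common ion dominates); [Br⁻] = s.
Ksp = [Ag⁺][Br⁻] = (3.52×10⁻²)s
s = 7.14×10⁻¹³ / (3.52×10⁻²) = 2.03×10⁻¹¹
s = 2.03×10⁻¹¹ mol/L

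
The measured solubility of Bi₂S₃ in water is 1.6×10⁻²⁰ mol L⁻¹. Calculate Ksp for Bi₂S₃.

Ksp = 1.1×10⁻⁹⁷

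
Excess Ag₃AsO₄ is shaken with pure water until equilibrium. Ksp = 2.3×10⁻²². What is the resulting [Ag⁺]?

5.1×10⁻⁶ M

Ag₃AsO₄(s) ⇌ 3 Ag⁺(aq) + AsO₄³⁻(aq)
For each mole of Ag₃AsO₄ that dissolves per liter, [Ag⁺] = 3s and [AsO₄³⁻] = s; let s denote this solubility.
Ksp = [Ag⁺]^3[AsO₄³⁻] = (3s)^3 · s = 27s^4 = 2.3×10⁻²²
s = 1.7×10⁻⁶ M
[Ag⁺] = 3s = 5.1×10⁻⁶ M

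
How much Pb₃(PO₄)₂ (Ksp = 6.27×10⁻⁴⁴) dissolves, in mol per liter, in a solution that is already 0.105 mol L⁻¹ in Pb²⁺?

Pb₃(PO₄)₂(s) ⇌ 3 Pb²⁺(aq) + 2 PO₄³⁻(aq)
With Pb²⁺ already at 0.105 mol L⁻¹ and s small, take [Pb²⁺] ≈ 0.105 mol L⁻¹ and [PO₄³⁻] = 2s.
Ksp = [Pb²⁺]^3[PO₄³⁻]^2 = (0.105)^3(2s)^2
(2s)^2 = 6.27×10⁻⁴⁴ / (0.105)^3 = 5.42×10⁻⁴¹
s = 3.68×10⁻²¹ mol L⁻¹

3.68×10⁻²¹ M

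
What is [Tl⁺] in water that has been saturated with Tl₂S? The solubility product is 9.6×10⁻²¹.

2.7×10⁻⁷ M

Tl₂S(s) ⇌ 2 Tl⁺(aq) + S²⁻(aq)
Let s be the molar solubility. Then [Tl⁺] = 2s and [S²⁻] = s.
Ksp = [Tl⁺]^2[S²⁻] = (2s)^2 · s = 4s^3 = 9.6×10⁻²¹
s = 1.3×10⁻⁷ M
[Tl⁺] = 2s = 2.7×10⁻⁷ M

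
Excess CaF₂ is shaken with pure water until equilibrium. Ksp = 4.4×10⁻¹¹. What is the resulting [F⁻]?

CaF₂(s) ⇌ Ca²⁺(aq) + 2 F⁻(aq)
Call the molar solubility s, so that [Ca²⁺] = s and [F⁻] = 2s.
Ksp = [Ca²⁺][F⁻]^2 = s · (2s)^2 = 4s^3 = 4.4×10⁻¹¹
s = 2.2×10⁻⁴ mol L⁻¹
[F⁻] = 2s = 4.4×10⁻⁴ mol L⁻¹

4.4×10⁻⁴ M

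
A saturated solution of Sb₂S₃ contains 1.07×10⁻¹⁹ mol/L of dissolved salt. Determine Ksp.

Ksp = 1.51×10⁻⁹³

Sb₂S₃(s) ⇌ 2 Sb³⁺(aq) + 3 S²⁻(aq)
For each mole of Sb₂S₃ that dissolves per liter, [Sb³⁺] = 2s and [S²⁻] = 3s; let s denote this solubility.
Ksp = [Sb³⁺]^2[S²⁻]^3 = (2s)^2 · (3s)^3 = 108s^5
Ksp = 108 × (1.07×10⁻¹⁹)^5 = 1.51×10⁻⁹³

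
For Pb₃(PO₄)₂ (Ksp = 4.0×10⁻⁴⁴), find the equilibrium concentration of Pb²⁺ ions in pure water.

2.5×10⁻⁹ M

Pb₃(PO₄)₂(s) ⇌ 3 Pb²⁺(aq) + 2 PO₄³⁻(aq)
Call the molar solubility s, so that [Pb²⁺] = 3s and [PO₄³⁻] = 2s.
Ksp = [Pb²⁺]^3[PO₄³⁻]^2 = (3s)^3 · (2s)^2 = 108s^5 = 4.0×10⁻⁴⁴
s = 8.2×10⁻¹⁰ M
[Pb²⁺] = 3s = 2.5×10⁻⁹ M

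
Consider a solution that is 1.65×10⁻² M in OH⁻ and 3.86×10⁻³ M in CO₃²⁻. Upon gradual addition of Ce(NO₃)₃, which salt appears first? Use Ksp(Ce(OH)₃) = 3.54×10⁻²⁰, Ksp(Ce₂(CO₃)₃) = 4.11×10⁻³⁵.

Ce(OH)₃

The threshold for precipitation is Q = Ksp.
For Ce(OH)₃: [Ce³⁺] = (Ksp/[OH⁻]^3) = 7.88×10⁻¹⁵ M
For Ce₂(CO₃)₃: [Ce³⁺] = (Ksp/[CO₃²⁻]^3)^(1/2) = 2.67×10⁻¹⁴ M
The smaller threshold [Ce³⁺] is reached first, so Ce(OH)₃ precipitates first.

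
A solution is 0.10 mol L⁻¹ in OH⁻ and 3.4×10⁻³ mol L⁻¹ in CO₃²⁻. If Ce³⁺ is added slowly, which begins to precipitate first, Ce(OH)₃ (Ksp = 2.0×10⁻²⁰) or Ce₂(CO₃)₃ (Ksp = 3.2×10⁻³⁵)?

Precipitation begins when Q = Ksp.
For Ce(OH)₃: [Ce³⁺] = (Ksp/[OH⁻]^3) = 2.0×10⁻¹⁷ mol L⁻¹
For Ce₂(CO₃)₃: [Ce³⁺] = (Ksp/[CO₃²⁻]^3)^(1/2) = 2.9×10⁻¹⁴ mol L⁻¹
Since Ce(OH)₃ needs less Ce³⁺ to reach saturation, it precipitates first.

Ce(OH)₃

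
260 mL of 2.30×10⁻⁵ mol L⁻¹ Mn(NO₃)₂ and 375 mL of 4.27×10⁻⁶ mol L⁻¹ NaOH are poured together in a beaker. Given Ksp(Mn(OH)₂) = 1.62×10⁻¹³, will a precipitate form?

The combined volume is 635 mL.
[Mn²⁺] = (2.30×10⁻⁵)(260)/635 = 9.42×10⁻⁶ mol L⁻¹
[OH⁻] = (4.27×10⁻⁶)(375)/635 = 2.52×10⁻⁶ mol L⁻¹
Q = [Mn²⁺][OH⁻]^2 = 5.99×10⁻¹⁷
Since Q (5.99×10⁻¹⁷) is less than Ksp (1.62×10⁻¹³), no Mn(OH)₂ precipitates.

No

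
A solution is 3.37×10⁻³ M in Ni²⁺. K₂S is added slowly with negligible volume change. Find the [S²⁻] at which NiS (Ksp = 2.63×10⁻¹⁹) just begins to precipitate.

7.80×10⁻¹⁷ M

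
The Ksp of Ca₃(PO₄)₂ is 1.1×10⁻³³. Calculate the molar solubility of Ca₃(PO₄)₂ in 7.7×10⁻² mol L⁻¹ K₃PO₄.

1.9×10⁻¹¹ M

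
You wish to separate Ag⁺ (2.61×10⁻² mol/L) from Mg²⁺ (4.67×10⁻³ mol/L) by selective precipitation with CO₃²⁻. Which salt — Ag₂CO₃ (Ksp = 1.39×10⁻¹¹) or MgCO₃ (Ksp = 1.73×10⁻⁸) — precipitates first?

Ag₂CO₃

Each salt precipitates once Q = Ksp for that salt.
For Ag₂CO₃: [CO₃²⁻] = (Ksp/[Ag⁺]^2) = 2.04×10⁻⁸ mol/L
For MgCO₃: [CO₃²⁻] = (Ksp/[Mg²⁺]) = 3.70×10⁻⁶ mol/L
Since Ag₂CO₃ needs less CO₃²⁻ to reach saturation, it precipitates first.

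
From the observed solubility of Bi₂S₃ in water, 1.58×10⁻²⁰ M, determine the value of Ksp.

Bi₂S₃(s) ⇌ 2 Bi³⁺(aq) + 3 S²⁻(aq)
If s mol/L of Bi₂S₃ dissolves, [Bi³⁺] = 2s and [S²⁻] = 3s.
Ksp = [Bi³⁺]^2[S²⁻]^3 = (2s)^2 · (3s)^3 = 108s^5
Ksp = 108 × (1.58×10⁻²⁰)^5 = 1.06×10⁻⁹⁷

Ksp = 1.06×10⁻⁹⁷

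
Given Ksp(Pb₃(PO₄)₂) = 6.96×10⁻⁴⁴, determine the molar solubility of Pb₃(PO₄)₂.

Pb₃(PO₄)₂(s) ⇌ 3 Pb²⁺(aq) + 2 PO₄³⁻(aq)
Let s be the molar solubility. Then [Pb²⁺] = 3s and [PO₄³⁻] = 2s.
Ksp = [Pb²⁺]^3[PO₄³⁻]^2 = (3s)^3 · (2s)^2 = 108s^5
108s^5 = 6.96×10⁻⁴⁴  ⇒  s^5 = 6.44×10⁻⁴⁶
Taking the 5th root, s = 9.16×10⁻¹⁰ M.

9.16×10⁻¹⁰ M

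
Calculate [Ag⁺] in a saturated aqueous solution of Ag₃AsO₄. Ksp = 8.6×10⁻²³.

4.0×10⁻⁶ M

Ag₃AsO₄(s) ⇌ 3 Ag⁺(aq) + AsO₄³⁻(aq)
Let s be the molar solubility. Then [Ag⁺] = 3s and [AsO₄³⁻] = s.
Ksp = [Ag⁺]^3[AsO₄³⁻] = (3s)^3 · s = 27s^4 = 8.6×10⁻²³
s = 1.3×10⁻⁶ mol L⁻¹
[Ag⁺] = 3s = 4.0×10⁻⁶ mol L⁻¹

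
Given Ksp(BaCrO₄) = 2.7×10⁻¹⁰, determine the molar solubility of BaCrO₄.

BaCrO₄(s) ⇌ Ba²⁺(aq) + CrO₄²⁻(aq)
With molar solubility s: [Ba²⁺] = s, [CrO₄²⁻] = s.
Ksp = [Ba²⁺][CrO₄²⁻] = s · s = s^2
s^2 = 2.7×10⁻¹⁰
s = 1.6×10⁻⁵ mol/L

1.6×10⁻⁵ M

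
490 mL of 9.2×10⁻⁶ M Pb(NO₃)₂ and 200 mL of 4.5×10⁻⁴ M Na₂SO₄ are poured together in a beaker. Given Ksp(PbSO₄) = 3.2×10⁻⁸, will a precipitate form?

Total volume after mixing = 490 + 200 = 690 mL.
[Pb²⁺] = (9.2×10⁻⁶)(490)/690 = 6.5×10⁻⁶ M
[SO₄²⁻] = (4.5×10⁻⁴)(200)/690 = 1.3×10⁻⁴ M
Q = [Pb²⁺][SO₄²⁻] = 8.5×10⁻¹⁰
Since Q (8.5×10⁻¹⁰) is less than Ksp (3.2×10⁻⁸), no PbSO₄ precipitates.

No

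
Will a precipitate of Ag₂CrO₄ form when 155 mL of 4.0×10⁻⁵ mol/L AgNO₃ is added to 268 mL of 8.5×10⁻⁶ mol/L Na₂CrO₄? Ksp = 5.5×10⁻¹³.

After mixing, V = 155 mL + 268 mL = 423 mL.
[Ag⁺] = (4.0×10⁻⁵)(155)/423 = 1.5×10⁻⁵ mol/L
[CrO₄²⁻] = (8.5×10⁻⁶)(268)/423 = 5.4×10⁻⁶ mol/L
Q = [Ag⁺]^2[CrO₄²⁻] = 1.2×10⁻¹⁵
Q < Ksp (1.2×10⁻¹⁵ vs 5.5×10⁻¹³); the solution remains unsaturated and no precipitate forms.

No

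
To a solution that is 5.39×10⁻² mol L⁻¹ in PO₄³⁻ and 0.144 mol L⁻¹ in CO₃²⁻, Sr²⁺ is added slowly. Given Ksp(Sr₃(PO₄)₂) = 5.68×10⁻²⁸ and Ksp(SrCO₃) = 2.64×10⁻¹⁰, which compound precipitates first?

SrCO₃

Precipitation of each salt begins when its ion product equals Ksp.
For Sr₃(PO₄)₂: [Sr²⁺] = (Ksp/[PO₄³⁻]^2)^(1/3) = 5.80×10⁻⁹ mol L⁻¹
For SrCO₃: [Sr²⁺] = (Ksp/[CO₃²⁻]) = 1.83×10⁻⁹ mol L⁻¹
The smaller threshold [Sr²⁺] is reached first, so SrCO₃ precipitates first.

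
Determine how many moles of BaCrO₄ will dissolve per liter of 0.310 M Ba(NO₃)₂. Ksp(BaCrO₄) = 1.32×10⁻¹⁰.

BaCrO₄(s) ⇌ Ba²⁺(aq) + CrO₄²⁻(aq)
The solution already contains Ba²⁺ at 0.310 M. Let s be the molar solubility of BaCrO₄.
[Ba²⁺] ≈ 0.310 M (common ion dominates); [CrO₄²⁻] = s.
Ksp = [Ba²⁺][CrO₄²⁻] = (0.310)s
s = 1.32×10⁻¹⁰ / (0.310) = 4.26×10⁻¹⁰
s = 4.26×10⁻¹⁰ M

4.26×10⁻¹⁰ M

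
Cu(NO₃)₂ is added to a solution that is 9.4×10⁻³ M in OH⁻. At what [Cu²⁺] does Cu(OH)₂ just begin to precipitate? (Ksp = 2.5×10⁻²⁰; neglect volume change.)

2.8×10⁻¹⁶ M

Precipitation of each salt begins when its ion product equals Ksp.
Cu(OH)₂(s) ⇌ Cu²⁺(aq) + 2 OH⁻(aq)
Ksp = [Cu²⁺][OH⁻]^2 = [Cu²⁺](9.4×10⁻³)^2
[Cu²⁺] = 2.5×10⁻²⁰ / (9.4×10⁻³)^2 = 2.8×10⁻¹⁶
[Cu²⁺] = 2.8×10⁻¹⁶ M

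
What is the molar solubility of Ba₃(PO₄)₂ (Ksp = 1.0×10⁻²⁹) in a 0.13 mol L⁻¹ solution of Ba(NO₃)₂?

Ba₃(PO₄)₂(s) ⇌ 3 Ba²⁺(aq) + 2 PO₄³⁻(aq)
Ba²⁺ is already present at 0.13 mol L⁻¹. If s mol/L of Ba₃(PO₄)₂ dissolves, [PO₄³⁻] = 2s while [Ba²⁺] ≈ 0.13 mol L⁻¹.
Ksp = [Ba²⁺]^3[PO₄³⁻]^2 = (0.13)^3(2s)^2
(2s)^2 = 1.0×10⁻²⁹ / (0.13)^3 = 4.6×10⁻²⁷
s = 3.4×10⁻¹⁴ mol L⁻¹

3.4×10⁻¹⁴ M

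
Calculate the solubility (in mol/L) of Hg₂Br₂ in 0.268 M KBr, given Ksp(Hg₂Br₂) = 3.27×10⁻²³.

Hg₂Br₂(s) ⇌ Hg₂²⁺(aq) + 2 Br⁻(aq)
Br⁻ is already present at 0.268 M. If s mol/L of Hg₂Br₂ dissolves, [Hg₂²⁺] = s while [Br⁻] ≈ 0.268 M.
Ksp = [Hg₂²⁺][Br⁻]^2 = s(0.268)^2
s = 3.27×10⁻²³ / (0.268)^2 = 4.55×10⁻²²
s = 4.55×10⁻²² M

4.55×10⁻²² M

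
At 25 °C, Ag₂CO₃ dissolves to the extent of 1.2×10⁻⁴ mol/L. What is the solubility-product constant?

Ksp = 6.9×10⁻¹²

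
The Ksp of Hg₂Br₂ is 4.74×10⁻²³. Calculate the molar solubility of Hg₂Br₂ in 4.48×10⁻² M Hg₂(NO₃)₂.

Hg₂Br₂(s) ⇌ Hg₂²⁺(aq) + 2 Br⁻(aq)
With Hg₂²⁺ already at 4.48×10⁻² M and s small, take [Hg₂²⁺] ≈ 4.48×10⁻² M and [Br⁻] = 2s.
Ksp = [Hg₂²⁺][Br⁻]^2 = (4.48×10⁻²)(2s)^2
(2s)^2 = 4.74×10⁻²³ / (4.48×10⁻²) = 1.06×10⁻²¹
s = 1.63×10⁻¹¹ M

1.63×10⁻¹¹ M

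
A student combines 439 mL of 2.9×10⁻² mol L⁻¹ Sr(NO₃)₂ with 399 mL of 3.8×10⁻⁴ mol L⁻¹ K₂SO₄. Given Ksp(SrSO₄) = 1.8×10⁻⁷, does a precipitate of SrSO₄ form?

Yes

Total volume after mixing = 439 + 399 = 838 mL.
[Sr²⁺] = (2.9×10⁻²)(439)/838 = 1.5×10⁻² mol L⁻¹
[SO₄²⁻] = (3.8×10⁻⁴)(399)/838 = 1.8×10⁻⁴ mol L⁻¹
Q = [Sr²⁺][SO₄²⁻] = 2.7×10⁻⁶
Because Q > Ksp (2.7×10⁻⁶ vs 1.8×10⁻⁷), a precipitate of SrSO₄ forms.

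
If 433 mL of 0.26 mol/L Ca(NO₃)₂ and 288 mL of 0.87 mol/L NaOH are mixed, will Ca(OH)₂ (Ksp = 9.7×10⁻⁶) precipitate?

Total volume after mixing = 433 + 288 = 721 mL.
[Ca²⁺] = (0.26)(433)/721 = 0.16 mol/L
[OH⁻] = (0.87)(288)/721 = 0.35 mol/L
Q = [Ca²⁺][OH⁻]^2 = 1.9×10⁻²
Since Q (1.9×10⁻²) exceeds Ksp (9.7×10⁻⁶), Ca(OH)₂ will precipitate.

Yes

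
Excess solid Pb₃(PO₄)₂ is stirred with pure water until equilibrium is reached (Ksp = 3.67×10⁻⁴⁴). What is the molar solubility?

Pb₃(PO₄)₂(s) ⇌ 3 Pb²⁺(aq) + 2 PO₄³⁻(aq)
With molar solubility s: [Pb²⁺] = 3s, [PO₄³⁻] = 2s.
Ksp = [Pb²⁺]^3[PO₄³⁻]^2 = (3s)^3 · (2s)^2 = 108s^5
108s^5 = 3.67×10⁻⁴⁴  ⇒  s^5 = 3.40×10⁻⁴⁶
s = 8.06×10⁻¹⁰ mol L⁻¹

8.06×10⁻¹⁰ M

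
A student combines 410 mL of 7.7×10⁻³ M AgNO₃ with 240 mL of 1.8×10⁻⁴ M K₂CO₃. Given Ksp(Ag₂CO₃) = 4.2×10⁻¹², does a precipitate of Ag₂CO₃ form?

Yes

The combined volume is 650 mL.
[Ag⁺] = (7.7×10⁻³)(410)/650 = 4.9×10⁻³ M
[CO₃²⁻] = (1.8×10⁻⁴)(240)/650 = 6.6×10⁻⁵ M
Q = [Ag⁺]^2[CO₃²⁻] = 1.6×10⁻⁹
Q = 1.6×10⁻⁹ > Ksp = 4.2×10⁻¹², so the solution is supersaturated and Ag₂CO₃ precipitates.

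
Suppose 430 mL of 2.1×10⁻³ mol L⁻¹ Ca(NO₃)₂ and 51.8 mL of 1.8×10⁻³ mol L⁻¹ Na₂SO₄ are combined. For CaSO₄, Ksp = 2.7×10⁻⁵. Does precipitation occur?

The combined volume is 481.8 mL.
[Ca²⁺] = (2.1×10⁻³)(430)/481.8 = 1.9×10⁻³ mol L⁻¹
[SO₄²⁻] = (1.8×10⁻³)(51.8)/481.8 = 1.9×10⁻⁴ mol L⁻¹
Q = [Ca²⁺][SO₄²⁻] = 3.6×10⁻⁷
Since Q (3.6×10⁻⁷) is less than Ksp (2.7×10⁻⁵), no CaSO₄ precipitates.

No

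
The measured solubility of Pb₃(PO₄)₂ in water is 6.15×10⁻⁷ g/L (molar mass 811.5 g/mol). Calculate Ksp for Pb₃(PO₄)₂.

Molar solubility s = (6.15×10⁻⁷ g/L) / (811.5 g/mol) = 7.5786×10⁻¹⁰ mol/L
Pb₃(PO₄)₂(s) ⇌ 3 Pb²⁺(aq) + 2 PO₄³⁻(aq)
If s mol/L of Pb₃(PO₄)₂ dissolves, [Pb²⁺] = 3s and [PO₄³⁻] = 2s.
Ksp = [Pb²⁺]^3[PO₄³⁻]^2 = (3s)^3 · (2s)^2 = 108s^5
Ksp = 108 × (7.5786×10⁻¹⁰)^5 = 2.70×10⁻⁴⁴

Ksp = 2.70×10⁻⁴⁴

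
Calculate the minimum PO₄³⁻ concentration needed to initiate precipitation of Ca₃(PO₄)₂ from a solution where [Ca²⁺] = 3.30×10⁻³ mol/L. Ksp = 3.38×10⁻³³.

3.07×10⁻¹³ M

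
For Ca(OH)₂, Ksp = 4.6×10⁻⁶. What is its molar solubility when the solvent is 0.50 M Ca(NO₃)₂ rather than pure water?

Ca(OH)₂(s) ⇌ Ca²⁺(aq) + 2 OH⁻(aq)
With Ca²⁺ already at 0.50 M and s small, take [Ca²⁺] ≈ 0.50 M and [OH⁻] = 2s.
Ksp = [Ca²⁺][OH⁻]^2 = (0.50)(2s)^2
(2s)^2 = 4.6×10⁻⁶ / (0.50) = 9.2×10⁻⁶
s = 1.5×10⁻³ M

1.5×10⁻³ M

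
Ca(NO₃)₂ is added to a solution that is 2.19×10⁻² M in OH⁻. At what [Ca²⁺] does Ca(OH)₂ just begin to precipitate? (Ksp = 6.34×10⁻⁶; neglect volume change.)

1.32×10⁻² M

The threshold for precipitation is Q = Ksp.
Ca(OH)₂(s) ⇌ Ca²⁺(aq) + 2 OH⁻(aq)
Ksp = [Ca²⁺][OH⁻]^2 = [Ca²⁺](2.19×10⁻²)^2
[Ca²⁺] = 6.34×10⁻⁶ / (2.19×10⁻²)^2 = 1.32×10⁻²
[Ca²⁺] = 1.32×10⁻² M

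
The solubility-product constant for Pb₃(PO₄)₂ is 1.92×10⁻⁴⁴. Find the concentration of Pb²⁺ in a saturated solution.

2.12×10⁻⁹ M

Pb₃(PO₄)₂(s) ⇌ 3 Pb²⁺(aq) + 2 PO₄³⁻(aq)
With molar solubility s: [Pb²⁺] = 3s, [PO₄³⁻] = 2s.
Ksp = [Pb²⁺]^3[PO₄³⁻]^2 = (3s)^3 · (2s)^2 = 108s^5 = 1.92×10⁻⁴⁴
s = 7.08×10⁻¹⁰ mol L⁻¹
[Pb²⁺] = 3s = 2.12×10⁻⁹ mol L⁻¹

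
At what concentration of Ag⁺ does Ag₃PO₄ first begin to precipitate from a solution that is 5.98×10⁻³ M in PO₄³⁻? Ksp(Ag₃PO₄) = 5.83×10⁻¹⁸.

The threshold for precipitation is Q = Ksp.
Ag₃PO₄(s) ⇌ 3 Ag⁺(aq) + PO₄³⁻(aq)
Ksp = [Ag⁺]^3[PO₄³⁻] = [Ag⁺]^3(5.98×10⁻³)
[Ag⁺]^3 = 5.83×10⁻¹⁸ / (5.98×10⁻³) = 9.75×10⁻¹⁶
[Ag⁺] = 9.92×10⁻⁶ M

9.92×10⁻⁶ M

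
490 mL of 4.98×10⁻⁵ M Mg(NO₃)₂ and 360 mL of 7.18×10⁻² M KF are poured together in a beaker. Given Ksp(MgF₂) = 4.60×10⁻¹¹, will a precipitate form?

Yes

The combined volume is 850 mL.
[Mg²⁺] = (4.98×10⁻⁵)(490)/850 = 2.87×10⁻⁵ M
[F⁻] = (7.18×10⁻²)(360)/850 = 3.04×10⁻² M
Q = [Mg²⁺][F⁻]^2 = 2.65×10⁻⁸
Q = 2.65×10⁻⁸ > Ksp = 4.60×10⁻¹¹, so the solution is supersaturated and MgF₂ precipitates.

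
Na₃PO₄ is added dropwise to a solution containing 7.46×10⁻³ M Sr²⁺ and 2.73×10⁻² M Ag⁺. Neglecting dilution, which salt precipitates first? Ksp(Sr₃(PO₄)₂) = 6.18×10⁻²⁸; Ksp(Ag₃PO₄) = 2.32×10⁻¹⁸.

Ag₃PO₄

The threshold for precipitation is Q = Ksp.
For Sr₃(PO₄)₂: [PO₄³⁻] = (Ksp/[Sr²⁺]^3)^(1/2) = 3.86×10⁻¹¹ M
For Ag₃PO₄: [PO₄³⁻] = (Ksp/[Ag⁺]^3) = 1.14×10⁻¹³ M
Since Ag₃PO₄ needs less PO₄³⁻ to reach saturation, it precipitates first.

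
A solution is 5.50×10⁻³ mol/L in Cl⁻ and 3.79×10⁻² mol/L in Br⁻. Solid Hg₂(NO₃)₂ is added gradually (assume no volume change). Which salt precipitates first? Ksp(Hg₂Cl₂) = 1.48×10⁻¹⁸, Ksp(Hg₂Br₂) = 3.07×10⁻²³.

Hg₂Br₂

The threshold for precipitation is Q = Ksp.
For Hg₂Cl₂: [Hg₂²⁺] = (Ksp/[Cl⁻]^2) = 4.89×10⁻¹⁴ mol/L
For Hg₂Br₂: [Hg₂²⁺] = (Ksp/[Br⁻]^2) = 2.14×10⁻²⁰ mol/L
Since Hg₂Br₂ needs less Hg₂²⁺ to reach saturation, it precipitates first.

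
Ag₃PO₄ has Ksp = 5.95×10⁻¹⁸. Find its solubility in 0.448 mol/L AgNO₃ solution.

6.62×10⁻¹⁷ M

Ag₃PO₄(s) ⇌ 3 Ag⁺(aq) + PO₄³⁻(aq)
Let s be the solubility of Ag₃PO₄ here. The common ion gives [Ag⁺] ≈ 0.448 mol/L, and [PO₄³⁻] = s.
Ksp = [Ag⁺]^3[PO₄³⁻] = (0.448)^3s
s = 5.95×10⁻¹⁸ / (0.448)^3 = 6.62×10⁻¹⁷
s = 6.62×10⁻¹⁷ mol/L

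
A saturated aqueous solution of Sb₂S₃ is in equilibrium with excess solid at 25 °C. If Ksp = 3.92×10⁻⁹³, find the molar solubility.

1.29×10⁻¹⁹ M

Sb₂S₃(s) ⇌ 2 Sb³⁺(aq) + 3 S²⁻(aq)
For each mole of Sb₂S₃ that dissolves per liter, [Sb³⁺] = 2s and [S²⁻] = 3s; let s denote this solubility.
Ksp = [Sb³⁺]^2[S²⁻]^3 = (2s)^2 · (3s)^3 = 108s^5
108s^5 = 3.92×10⁻⁹³  ⇒  s^5 = 3.63×10⁻⁹⁵
s = (3.63×10⁻⁹⁵)^(1/5) = 1.29×10⁻¹⁹ M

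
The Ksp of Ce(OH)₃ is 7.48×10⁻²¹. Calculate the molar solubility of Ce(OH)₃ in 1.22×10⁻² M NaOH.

Ce(OH)₃(s) ⇌ Ce³⁺(aq) + 3 OH⁻(aq)
Let s be the solubility of Ce(OH)₃ here. The common ion gives [OH⁻] ≈ 1.22×10⁻² M, and [Ce³⁺] = s.
Ksp = [Ce³⁺][OH⁻]^3 = s(1.22×10⁻²)^3
s = 7.48×10⁻²¹ / (1.22×10⁻²)^3 = 4.12×10⁻¹⁵
s = 4.12×10⁻¹⁵ M

4.12×10⁻¹⁵ M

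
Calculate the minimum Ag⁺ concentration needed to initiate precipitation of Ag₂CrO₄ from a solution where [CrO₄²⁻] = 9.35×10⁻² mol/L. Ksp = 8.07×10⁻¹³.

Precipitation begins when Q = Ksp.
Ag₂CrO₄(s) ⇌ 2 Ag⁺(aq) + CrO₄²⁻(aq)
Ksp = [Ag⁺]^2[CrO₄²⁻] = [Ag⁺]^2(9.35×10⁻²)
[Ag⁺]^2 = 8.07×10⁻¹³ / (9.35×10⁻²) = 8.63×10⁻¹²
[Ag⁺] = 2.94×10⁻⁶ mol/L

2.94×10⁻⁶ M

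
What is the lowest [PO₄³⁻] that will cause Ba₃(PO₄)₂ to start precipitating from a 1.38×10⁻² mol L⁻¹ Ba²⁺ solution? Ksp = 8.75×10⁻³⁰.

A salt starts to precipitate once the ion product Q reaches its Ksp.
Ba₃(PO₄)₂(s) ⇌ 3 Ba²⁺(aq) + 2 PO₄³⁻(aq)
Ksp = [Ba²⁺]^3[PO₄³⁻]^2 = [PO₄³⁻]^2(1.38×10⁻²)^3
[PO₄³⁻]^2 = 8.75×10⁻³⁰ / (1.38×10⁻²)^3 = 3.33×10⁻²⁴
[PO₄³⁻] = 1.82×10⁻¹² mol L⁻¹

1.82×10⁻¹² M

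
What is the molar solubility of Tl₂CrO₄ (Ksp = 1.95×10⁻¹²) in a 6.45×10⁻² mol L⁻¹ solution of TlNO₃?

4.69×10⁻¹⁰ M

Tl₂CrO₄(s) ⇌ 2 Tl⁺(aq) + CrO₄²⁻(aq)
With Tl⁺ already at 6.45×10⁻² mol L⁻¹ and s small, take [Tl⁺] ≈ 6.45×10⁻² mol L⁻¹ and [CrO₄²⁻] = s.
Ksp = [Tl⁺]^2[CrO₄²⁻] = (6.45×10⁻²)^2s
s = 1.95×10⁻¹² / (6.45×10⁻²)^2 = 4.69×10⁻¹⁰
s = 4.69×10⁻¹⁰ mol L⁻¹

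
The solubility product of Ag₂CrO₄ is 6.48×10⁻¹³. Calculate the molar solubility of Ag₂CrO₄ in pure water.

5.45×10⁻⁵ M

Ag₂CrO₄(s) ⇌ 2 Ag⁺(aq) + CrO₄²⁻(aq)
If s mol/L of Ag₂CrO₄ dissolves, [Ag⁺] = 2s and [CrO₄²⁻] = s.
Ksp = [Ag⁺]^2[CrO₄²⁻] = (2s)^2 · s = 4s^3
4s^3 = 6.48×10⁻¹³  ⇒  s^3 = 1.62×10⁻¹³
Taking the 3rd root, s = 5.45×10⁻⁵ mol L⁻¹.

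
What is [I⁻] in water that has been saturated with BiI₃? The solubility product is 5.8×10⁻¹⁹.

3.6×10⁻⁵ M

BiI₃(s) ⇌ Bi³⁺(aq) + 3 I⁻(aq)
If s mol/L of BiI₃ dissolves, [Bi³⁺] = s and [I⁻] = 3s.
Ksp = [Bi³⁺][I⁻]^3 = s · (3s)^3 = 27s^4 = 5.8×10⁻¹⁹
s = 1.2×10⁻⁵ mol L⁻¹
[I⁻] = 3s = 3.6×10⁻⁵ mol L⁻¹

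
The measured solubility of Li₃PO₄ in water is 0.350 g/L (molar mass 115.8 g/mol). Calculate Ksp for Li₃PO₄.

Ksp = 2.25×10⁻⁹

s = (0.350 g L⁻¹)/(115.8 g mol⁻¹) = 3.0225×10⁻³ M
Li₃PO₄(s) ⇌ 3 Li⁺(aq) + PO₄³⁻(aq)
Call the molar solubility s, so that [Li⁺] = 3s and [PO₄³⁻] = s.
Ksp = [Li⁺]^3[PO₄³⁻] = (3s)^3 · s = 27s^4
Ksp = 27 × (3.0225×10⁻³)^4 = 2.25×10⁻⁹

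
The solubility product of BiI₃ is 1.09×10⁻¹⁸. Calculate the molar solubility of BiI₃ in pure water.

BiI₃(s) ⇌ Bi³⁺(aq) + 3 I⁻(aq)
For each mole of BiI₃ that dissolves per liter, [Bi³⁺] = s and [I⁻] = 3s; let s denote this solubility.
Ksp = [Bi³⁺][I⁻]^3 = s · (3s)^3 = 27s^4
27s^4 = 1.09×10⁻¹⁸  ⇒  s^4 = 4.04×10⁻²⁰
s = (4.04×10⁻²⁰)^(1/4) = 1.42×10⁻⁵ M

1.42×10⁻⁵ M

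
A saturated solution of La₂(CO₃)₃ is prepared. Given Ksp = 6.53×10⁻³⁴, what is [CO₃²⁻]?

La₂(CO₃)₃(s) ⇌ 2 La³⁺(aq) + 3 CO₃²⁻(aq)
Let s be the molar solubility. Then [La³⁺] = 2s and [CO₃²⁻] = 3s.
Ksp = [La³⁺]^2[CO₃²⁻]^3 = (2s)^2 · (3s)^3 = 108s^5 = 6.53×10⁻³⁴
s = 9.04×10⁻⁸ mol/L
[CO₃²⁻] = 3s = 2.71×10⁻⁷ mol/L

2.71×10⁻⁷ M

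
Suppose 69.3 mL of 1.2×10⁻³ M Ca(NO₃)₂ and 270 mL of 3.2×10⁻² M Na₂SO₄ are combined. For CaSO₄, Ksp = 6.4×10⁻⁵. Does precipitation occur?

The combined volume is 339.3 mL.
[Ca²⁺] = (1.2×10⁻³)(69.3)/339.3 = 2.5×10⁻⁴ M
[SO₄²⁻] = (3.2×10⁻²)(270)/339.3 = 2.5×10⁻² M
Q = [Ca²⁺][SO₄²⁻] = 6.2×10⁻⁶
Q = 6.2×10⁻⁶ < Ksp = 6.4×10⁻⁵, so the solution is unsaturated and no precipitate forms.

No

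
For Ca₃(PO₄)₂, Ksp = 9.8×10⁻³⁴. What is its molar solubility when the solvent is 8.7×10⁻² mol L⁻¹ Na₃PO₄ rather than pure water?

1.7×10⁻¹¹ M

Ca₃(PO₄)₂(s) ⇌ 3 Ca²⁺(aq) + 2 PO₄³⁻(aq)
Let s be the solubility of Ca₃(PO₄)₂ here. The common ion gives [PO₄³⁻] ≈ 8.7×10⁻² mol L⁻¹, and [Ca²⁺] = 3s.
Ksp = [Ca²⁺]^3[PO₄³⁻]^2 = (3s)^3(8.7×10⁻²)^2
(3s)^3 = 9.8×10⁻³⁴ / (8.7×10⁻²)^2 = 1.3×10⁻³¹
s = 1.7×10⁻¹¹ mol L⁻¹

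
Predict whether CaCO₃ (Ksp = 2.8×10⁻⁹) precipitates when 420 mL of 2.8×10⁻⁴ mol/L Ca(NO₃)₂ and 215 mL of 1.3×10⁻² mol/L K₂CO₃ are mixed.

Yes

After mixing, V = 420 mL + 215 mL = 635 mL.
[Ca²⁺] = (2.8×10⁻⁴)(420)/635 = 1.9×10⁻⁴ mol/L
[CO₃²⁻] = (1.3×10⁻²)(215)/635 = 4.4×10⁻³ mol/L
Q = [Ca²⁺][CO₃²⁻] = 8.2×10⁻⁷
Because Q > Ksp (8.2×10⁻⁷ vs 2.8×10⁻⁹), a precipitate of CaCO₃ forms.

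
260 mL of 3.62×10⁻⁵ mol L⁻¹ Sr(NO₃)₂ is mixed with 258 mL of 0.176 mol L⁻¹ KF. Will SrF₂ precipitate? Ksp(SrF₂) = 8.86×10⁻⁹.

Yes

After mixing, V = 260 mL + 258 mL = 518 mL.
[Sr²⁺] = (3.62×10⁻⁵)(260)/518 = 1.82×10⁻⁵ mol L⁻¹
[F⁻] = (0.176)(258)/518 = 8.77×10⁻² mol L⁻¹
Q = [Sr²⁺][F⁻]^2 = 1.40×10⁻⁷
Since Q (1.40×10⁻⁷) exceeds Ksp (8.86×10⁻⁹), SrF₂ will precipitate.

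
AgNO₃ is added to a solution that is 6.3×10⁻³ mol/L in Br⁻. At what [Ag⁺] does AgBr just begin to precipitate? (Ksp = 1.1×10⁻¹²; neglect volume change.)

1.7×10⁻¹⁰ M

The threshold for precipitation is Q = Ksp.
AgBr(s) ⇌ Ag⁺(aq) + Br⁻(aq)
Ksp = [Ag⁺][Br⁻] = [Ag⁺](6.3×10⁻³)
[Ag⁺] = 1.1×10⁻¹² / (6.3×10⁻³) = 1.7×10⁻¹⁰
[Ag⁺] = 1.7×10⁻¹⁰ mol/L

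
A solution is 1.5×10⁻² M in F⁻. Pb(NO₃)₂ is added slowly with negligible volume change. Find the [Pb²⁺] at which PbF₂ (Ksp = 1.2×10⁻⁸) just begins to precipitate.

Each salt precipitates once Q = Ksp for that salt.
PbF₂(s) ⇌ Pb²⁺(aq) + 2 F⁻(aq)
Ksp = [Pb²⁺][F⁻]^2 = [Pb²⁺](1.5×10⁻²)^2
[Pb²⁺] = 1.2×10⁻⁸ / (1.5×10⁻²)^2 = 5.3×10⁻⁵
[Pb²⁺] = 5.3×10⁻⁵ M

5.3×10⁻⁵ M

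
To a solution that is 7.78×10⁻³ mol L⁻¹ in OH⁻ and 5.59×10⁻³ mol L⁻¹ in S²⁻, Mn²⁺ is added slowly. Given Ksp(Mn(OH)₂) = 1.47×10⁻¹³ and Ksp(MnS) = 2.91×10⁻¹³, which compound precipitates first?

Each salt precipitates once Q = Ksp for that salt.
For Mn(OH)₂: [Mn²⁺] = (Ksp/[OH⁻]^2) = 2.43×10⁻⁹ mol L⁻¹
For MnS: [Mn²⁺] = (Ksp/[S²⁻]) = 5.21×10⁻¹¹ mol L⁻¹
The smaller threshold [Mn²⁺] is reached first, so MnS precipitates first.

MnS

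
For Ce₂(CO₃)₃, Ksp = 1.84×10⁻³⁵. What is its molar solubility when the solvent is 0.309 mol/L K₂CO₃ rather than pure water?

1.25×10⁻¹⁷ M

Ce₂(CO₃)₃(s) ⇌ 2 Ce³⁺(aq) + 3 CO₃²⁻(aq)
With CO₃²⁻ already at 0.309 mol/L and s small, take [CO₃²⁻] ≈ 0.309 mol/L and [Ce³⁺] = 2s.
Ksp = [Ce³⁺]^2[CO₃²⁻]^3 = (2s)^2(0.309)^3
(2s)^2 = 1.84×10⁻³⁵ / (0.309)^3 = 6.24×10⁻³⁴
s = 1.25×10⁻¹⁷ mol/L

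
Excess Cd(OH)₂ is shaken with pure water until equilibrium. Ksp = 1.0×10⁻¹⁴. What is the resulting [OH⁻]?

2.7×10⁻⁵ M

Cd(OH)₂(s) ⇌ Cd²⁺(aq) + 2 OH⁻(aq)
Let s be the molar solubility. Then [Cd²⁺] = s and [OH⁻] = 2s.
Ksp = [Cd²⁺][OH⁻]^2 = s · (2s)^2 = 4s^3 = 1.0×10⁻¹⁴
s = 1.4×10⁻⁵ mol/L
[OH⁻] = 2s = 2.7×10⁻⁵ mol/L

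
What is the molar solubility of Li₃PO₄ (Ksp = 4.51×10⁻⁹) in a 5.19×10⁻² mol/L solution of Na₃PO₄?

1.48×10⁻³ M

Li₃PO₄(s) ⇌ 3 Li⁺(aq) + PO₄³⁻(aq)
The solution already contains PO₄³⁻ at 5.19×10⁻² mol/L. Let s be the molar solubility of Li₃PO₄.
[PO₄³⁻] ≈ 5.19×10⁻² mol/L (common ion dominates); [Li⁺] = 3s.
Ksp = [Li⁺]^3[PO₄³⁻] = (3s)^3(5.19×10⁻²)
(3s)^3 = 4.51×10⁻⁹ / (5.19×10⁻²) = 8.69×10⁻⁸
s = 1.48×10⁻³ mol/L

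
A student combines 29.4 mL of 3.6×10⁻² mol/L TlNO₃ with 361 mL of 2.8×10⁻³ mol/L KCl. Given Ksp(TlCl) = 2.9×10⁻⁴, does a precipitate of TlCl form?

After mixing, V = 29.4 mL + 361 mL = 390.4 mL.
[Tl⁺] = (3.6×10⁻²)(29.4)/390.4 = 2.7×10⁻³ mol/L
[Cl⁻] = (2.8×10⁻³)(361)/390.4 = 2.6×10⁻³ mol/L
Q = [Tl⁺][Cl⁻] = 7.0×10⁻⁶
Since Q (7.0×10⁻⁶) is less than Ksp (2.9×10⁻⁴), no TlCl precipitates.

No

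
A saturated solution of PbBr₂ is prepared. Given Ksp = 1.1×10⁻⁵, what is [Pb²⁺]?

1.4×10⁻² M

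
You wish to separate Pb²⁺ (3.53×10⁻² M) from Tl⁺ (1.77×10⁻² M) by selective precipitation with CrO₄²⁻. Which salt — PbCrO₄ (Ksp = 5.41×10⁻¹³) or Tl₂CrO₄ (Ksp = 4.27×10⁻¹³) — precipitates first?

PbCrO₄

Precipitation begins when Q = Ksp.
For PbCrO₄: [CrO₄²⁻] = (Ksp/[Pb²⁺]) = 1.53×10⁻¹¹ M
For Tl₂CrO₄: [CrO₄²⁻] = (Ksp/[Tl⁺]^2) = 1.36×10⁻⁹ M
PbCrO₄ requires the lower [CrO₄²⁻], so it precipitates first.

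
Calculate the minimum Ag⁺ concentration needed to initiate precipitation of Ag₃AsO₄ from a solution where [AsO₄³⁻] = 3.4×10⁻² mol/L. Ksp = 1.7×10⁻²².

A salt starts to precipitate once the ion product Q reaches its Ksp.
Ag₃AsO₄(s) ⇌ 3 Ag⁺(aq) + AsO₄³⁻(aq)
Ksp = [Ag⁺]^3[AsO₄³⁻] = [Ag⁺]^3(3.4×10⁻²)
[Ag⁺]^3 = 1.7×10⁻²² / (3.4×10⁻²) = 5.0×10⁻²¹
[Ag⁺] = 1.7×10⁻⁷ mol/L

1.7×10⁻⁷ M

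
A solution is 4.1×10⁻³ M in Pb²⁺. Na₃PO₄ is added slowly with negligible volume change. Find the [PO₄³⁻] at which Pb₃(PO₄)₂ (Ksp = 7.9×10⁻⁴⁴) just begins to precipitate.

1.1×10⁻¹⁸ M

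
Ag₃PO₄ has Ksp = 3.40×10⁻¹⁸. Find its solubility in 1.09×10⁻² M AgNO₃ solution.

2.63×10⁻¹² M

Ag₃PO₄(s) ⇌ 3 Ag⁺(aq) + PO₄³⁻(aq)
Ag⁺ is already present at 1.09×10⁻² M. If s mol/L of Ag₃PO₄ dissolves, [PO₄³⁻] = s while [Ag⁺] ≈ 1.09×10⁻² M.
Ksp = [Ag⁺]^3[PO₄³⁻] = (1.09×10⁻²)^3s
s = 3.40×10⁻¹⁸ / (1.09×10⁻²)^3 = 2.63×10⁻¹²
s = 2.63×10⁻¹² M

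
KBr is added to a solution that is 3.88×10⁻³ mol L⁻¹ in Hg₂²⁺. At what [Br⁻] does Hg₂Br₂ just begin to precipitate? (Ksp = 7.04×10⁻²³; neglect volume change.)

1.35×10⁻¹⁰ M

The threshold for precipitation is Q = Ksp.
Hg₂Br₂(s) ⇌ Hg₂²⁺(aq) + 2 Br⁻(aq)
Ksp = [Hg₂²⁺][Br⁻]^2 = [Br⁻]^2(3.88×10⁻³)
[Br⁻]^2 = 7.04×10⁻²³ / (3.88×10⁻³) = 1.81×10⁻²⁰
[Br⁻] = 1.35×10⁻¹⁰ mol L⁻¹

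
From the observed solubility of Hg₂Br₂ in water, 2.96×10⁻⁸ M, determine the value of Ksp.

Hg₂Br₂(s) ⇌ Hg₂²⁺(aq) + 2 Br⁻(aq)
For each mole of Hg₂Br₂ that dissolves per liter, [Hg₂²⁺] = s and [Br⁻] = 2s; let s denote this solubility.
Ksp = [Hg₂²⁺][Br⁻]^2 = s · (2s)^2 = 4s^3
Ksp = 4 × (2.96×10⁻⁸)^3 = 1.04×10⁻²²

Ksp = 1.04×10⁻²²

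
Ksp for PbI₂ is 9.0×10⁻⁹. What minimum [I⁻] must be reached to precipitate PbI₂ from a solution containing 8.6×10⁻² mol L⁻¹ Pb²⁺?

Each salt precipitates once Q = Ksp for that salt.
PbI₂(s) ⇌ Pb²⁺(aq) + 2 I⁻(aq)
Ksp = [Pb²⁺][I⁻]^2 = [I⁻]^2(8.6×10⁻²)
[I⁻]^2 = 9.0×10⁻⁹ / (8.6×10⁻²) = 1.0×10⁻⁷
[I⁻] = 3.2×10⁻⁴ mol L⁻¹

3.2×10⁻⁴ M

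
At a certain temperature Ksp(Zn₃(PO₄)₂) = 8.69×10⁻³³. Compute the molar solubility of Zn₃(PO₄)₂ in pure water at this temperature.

1.52×10⁻⁷ M

Zn₃(PO₄)₂(s) ⇌ 3 Zn²⁺(aq) + 2 PO₄³⁻(aq)
If s mol/L of Zn₃(PO₄)₂ dissolves, [Zn²⁺] = 3s and [PO₄³⁻] = 2s.
Ksp = [Zn²⁺]^3[PO₄³⁻]^2 = (3s)^3 · (2s)^2 = 108s^5
108s^5 = 8.69×10⁻³³  ⇒  s^5 = 8.05×10⁻³⁵
s = 1.52×10⁻⁷ mol/L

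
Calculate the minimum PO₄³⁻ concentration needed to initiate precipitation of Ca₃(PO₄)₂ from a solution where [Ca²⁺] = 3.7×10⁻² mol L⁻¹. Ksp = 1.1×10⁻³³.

4.7×10⁻¹⁵ M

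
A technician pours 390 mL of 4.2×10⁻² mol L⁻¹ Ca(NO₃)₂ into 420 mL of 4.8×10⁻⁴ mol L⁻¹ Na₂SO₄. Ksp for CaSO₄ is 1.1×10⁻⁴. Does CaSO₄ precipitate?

Total volume after mixing = 390 + 420 = 810 mL.
[Ca²⁺] = (4.2×10⁻²)(390)/810 = 2.0×10⁻² mol L⁻¹
[SO₄²⁻] = (4.8×10⁻⁴)(420)/810 = 2.5×10⁻⁴ mol L⁻¹
Q = [Ca²⁺][SO₄²⁻] = 5.0×10⁻⁶
Since Q (5.0×10⁻⁶) is less than Ksp (1.1×10⁻⁴), no CaSO₄ precipitates.

No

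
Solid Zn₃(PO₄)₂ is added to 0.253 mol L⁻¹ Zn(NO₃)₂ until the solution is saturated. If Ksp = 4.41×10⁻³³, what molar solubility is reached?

Zn₃(PO₄)₂(s) ⇌ 3 Zn²⁺(aq) + 2 PO₄³⁻(aq)
Zn²⁺ is already present at 0.253 mol L⁻¹. If s mol/L of Zn₃(PO₄)₂ dissolves, [PO₄³⁻] = 2s while [Zn²⁺] ≈ 0.253 mol L⁻¹.
Ksp = [Zn²⁺]^3[PO₄³⁻]^2 = (0.253)^3(2s)^2
(2s)^2 = 4.41×10⁻³³ / (0.253)^3 = 2.72×10⁻³¹
s = 2.61×10⁻¹⁶ mol L⁻¹

2.61×10⁻¹⁶ M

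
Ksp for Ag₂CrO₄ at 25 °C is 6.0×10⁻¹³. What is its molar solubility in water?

5.3×10⁻⁵ M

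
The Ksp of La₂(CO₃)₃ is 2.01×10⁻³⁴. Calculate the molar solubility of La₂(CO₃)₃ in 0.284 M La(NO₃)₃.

4.52×10⁻¹² M

La₂(CO₃)₃(s) ⇌ 2 La³⁺(aq) + 3 CO₃²⁻(aq)
La³⁺ is already present at 0.284 M. If s mol/L of La₂(CO₃)₃ dissolves, [CO₃²⁻] = 3s while [La³⁺] ≈ 0.284 M.
Ksp = [La³⁺]^2[CO₃²⁻]^3 = (0.284)^2(3s)^3
(3s)^3 = 2.01×10⁻³⁴ / (0.284)^2 = 2.49×10⁻³³
s = 4.52×10⁻¹² M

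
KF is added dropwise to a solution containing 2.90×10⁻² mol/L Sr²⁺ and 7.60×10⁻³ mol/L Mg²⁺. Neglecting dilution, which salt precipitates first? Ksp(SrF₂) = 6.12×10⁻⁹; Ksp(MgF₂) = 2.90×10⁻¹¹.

MgF₂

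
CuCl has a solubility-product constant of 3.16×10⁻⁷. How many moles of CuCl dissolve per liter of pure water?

CuCl(s) ⇌ Cu⁺(aq) + Cl⁻(aq)
Call the molar solubility s, so that [Cu⁺] = s and [Cl⁻] = s.
Ksp = [Cu⁺][Cl⁻] = s · s = s^2
s^2 = 3.16×10⁻⁷
Taking the 2nd root, s = 5.62×10⁻⁴ M.

5.62×10⁻⁴ M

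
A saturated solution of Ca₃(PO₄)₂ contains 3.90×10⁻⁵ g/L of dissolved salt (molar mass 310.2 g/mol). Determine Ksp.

Ksp = 3.39×10⁻³³

s = (3.90×10⁻⁵ g L⁻¹)/(310.2 g mol⁻¹) = 1.2573×10⁻⁷ M
Ca₃(PO₄)₂(s) ⇌ 3 Ca²⁺(aq) + 2 PO₄³⁻(aq)
Call the molar solubility s, so that [Ca²⁺] = 3s and [PO₄³⁻] = 2s.
Ksp = [Ca²⁺]^3[PO₄³⁻]^2 = (3s)^3 · (2s)^2 = 108s^5
Ksp = 108 × (1.2573×10⁻⁷)^5 = 3.39×10⁻³³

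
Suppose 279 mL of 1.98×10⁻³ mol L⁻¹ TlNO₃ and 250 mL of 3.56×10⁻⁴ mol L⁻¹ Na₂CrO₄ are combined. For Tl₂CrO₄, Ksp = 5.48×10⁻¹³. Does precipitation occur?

Yes

The combined volume is 529 mL.
[Tl⁺] = (1.98×10⁻³)(279)/529 = 1.04×10⁻³ mol L⁻¹
[CrO₄²⁻] = (3.56×10⁻⁴)(250)/529 = 1.68×10⁻⁴ mol L⁻¹
Q = [Tl⁺]^2[CrO₄²⁻] = 1.83×10⁻¹⁰
Q = 1.83×10⁻¹⁰ > Ksp = 5.48×10⁻¹³, so the solution is supersaturated and Tl₂CrO₄ precipitates.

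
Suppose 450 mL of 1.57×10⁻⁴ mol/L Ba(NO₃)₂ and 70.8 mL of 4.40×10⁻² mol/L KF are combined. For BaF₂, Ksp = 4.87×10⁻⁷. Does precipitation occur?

The combined volume is 520.8 mL.
[Ba²⁺] = (1.57×10⁻⁴)(450)/520.8 = 1.36×10⁻⁴ mol/L
[F⁻] = (4.40×10⁻²)(70.8)/520.8 = 5.98×10⁻³ mol/L
Q = [Ba²⁺][F⁻]^2 = 4.85×10⁻⁹
Q = 4.85×10⁻⁹ < Ksp = 4.87×10⁻⁷, so the solution is unsaturated and no precipitate forms.

No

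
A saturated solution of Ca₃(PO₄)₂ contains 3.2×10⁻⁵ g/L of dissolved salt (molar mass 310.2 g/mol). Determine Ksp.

s = (3.2×10⁻⁵ g L⁻¹)/(310.2 g mol⁻¹) = 1.032×10⁻⁷ M
Ca₃(PO₄)₂(s) ⇌ 3 Ca²⁺(aq) + 2 PO₄³⁻(aq)
For each mole of Ca₃(PO₄)₂ that dissolves per liter, [Ca²⁺] = 3s and [PO₄³⁻] = 2s; let s denote this solubility.
Ksp = [Ca²⁺]^3[PO₄³⁻]^2 = (3s)^3 · (2s)^2 = 108s^5
Ksp = 108 × (1.032×10⁻⁷)^5 = 1.3×10⁻³³

Ksp = 1.3×10⁻³³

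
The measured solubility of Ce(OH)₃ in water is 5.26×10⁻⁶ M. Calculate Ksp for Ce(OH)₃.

Ksp = 2.07×10⁻²⁰

Ce(OH)₃(s) ⇌ Ce³⁺(aq) + 3 OH⁻(aq)
If s mol/L of Ce(OH)₃ dissolves, [Ce³⁺] = s and [OH⁻] = 3s.
Ksp = [Ce³⁺][OH⁻]^3 = s · (3s)^3 = 27s^4
Ksp = 27 × (5.26×10⁻⁶)^4 = 2.07×10⁻²⁰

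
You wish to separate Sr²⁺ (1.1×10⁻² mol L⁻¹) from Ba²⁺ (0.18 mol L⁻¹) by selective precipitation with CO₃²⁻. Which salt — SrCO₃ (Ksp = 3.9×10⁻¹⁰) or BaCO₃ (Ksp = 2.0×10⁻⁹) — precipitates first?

A salt starts to precipitate once the ion product Q reaches its Ksp.
For SrCO₃: [CO₃²⁻] = (Ksp/[Sr²⁺]) = 3.5×10⁻⁸ mol L⁻¹
For BaCO₃: [CO₃²⁻] = (Ksp/[Ba²⁺]) = 1.1×10⁻⁸ mol L⁻¹
The smaller threshold [CO₃²⁻] is reached first, so BaCO₃ precipitates first.

BaCO₃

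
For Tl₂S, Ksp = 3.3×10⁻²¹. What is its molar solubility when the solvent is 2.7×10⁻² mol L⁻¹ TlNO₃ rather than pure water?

4.5×10⁻¹⁸ M

Tl₂S(s) ⇌ 2 Tl⁺(aq) + S²⁻(aq)
With Tl⁺ already at 2.7×10⁻² mol L⁻¹ and s small, take [Tl⁺] ≈ 2.7×10⁻² mol L⁻¹ and [S²⁻] = s.
Ksp = [Tl⁺]^2[S²⁻] = (2.7×10⁻²)^2s
s = 3.3×10⁻²¹ / (2.7×10⁻²)^2 = 4.5×10⁻¹⁸
s = 4.5×10⁻¹⁸ mol L⁻¹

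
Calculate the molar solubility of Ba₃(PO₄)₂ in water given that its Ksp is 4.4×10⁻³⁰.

5.3×10⁻⁷ M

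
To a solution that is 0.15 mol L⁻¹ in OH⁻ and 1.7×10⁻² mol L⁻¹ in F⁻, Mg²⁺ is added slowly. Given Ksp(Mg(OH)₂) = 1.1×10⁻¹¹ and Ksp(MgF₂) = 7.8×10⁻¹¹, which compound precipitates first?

Precipitation of each salt begins when its ion product equals Ksp.
For Mg(OH)₂: [Mg²⁺] = (Ksp/[OH⁻]^2) = 4.9×10⁻¹⁰ mol L⁻¹
For MgF₂: [Mg²⁺] = (Ksp/[F⁻]^2) = 2.7×10⁻⁷ mol L⁻¹
Since Mg(OH)₂ needs less Mg²⁺ to reach saturation, it precipitates first.

Mg(OH)₂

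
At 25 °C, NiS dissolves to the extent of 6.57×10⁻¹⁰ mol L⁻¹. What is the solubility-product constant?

Ksp = 4.32×10⁻¹⁹

NiS(s) ⇌ Ni²⁺(aq) + S²⁻(aq)
Let s be the molar solubility. Then [Ni²⁺] = s and [S²⁻] = s.
Ksp = [Ni²⁺][S²⁻] = s · s = s^2
Ksp = (6.57×10⁻¹⁰)^2 = 4.32×10⁻¹⁹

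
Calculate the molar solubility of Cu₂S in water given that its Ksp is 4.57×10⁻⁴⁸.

Cu₂S(s) ⇌ 2 Cu⁺(aq) + S²⁻(aq)
If s mol/L of Cu₂S dissolves, [Cu⁺] = 2s and [S²⁻] = s.
Ksp = [Cu⁺]^2[S²⁻] = (2s)^2 · s = 4s^3
4s^3 = 4.57×10⁻⁴⁸  ⇒  s^3 = 1.14×10⁻⁴⁸
Taking the 3rd root, s = 1.05×10⁻¹⁶ M.

1.05×10⁻¹⁶ M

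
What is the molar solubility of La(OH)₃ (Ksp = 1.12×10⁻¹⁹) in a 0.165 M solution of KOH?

2.49×10⁻¹⁷ M

La(OH)₃(s) ⇌ La³⁺(aq) + 3 OH⁻(aq)
The solution already contains OH⁻ at 0.165 M. Let s be the molar solubility of La(OH)₃.
[OH⁻] ≈ 0.165 M (common ion dominates); [La³⁺] = s.
Ksp = [La³⁺][OH⁻]^3 = s(0.165)^3
s = 1.12×10⁻¹⁹ / (0.165)^3 = 2.49×10⁻¹⁷
s = 2.49×10⁻¹⁷ M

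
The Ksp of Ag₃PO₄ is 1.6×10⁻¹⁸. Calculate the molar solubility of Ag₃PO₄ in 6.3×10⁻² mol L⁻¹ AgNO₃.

6.4×10⁻¹⁵ M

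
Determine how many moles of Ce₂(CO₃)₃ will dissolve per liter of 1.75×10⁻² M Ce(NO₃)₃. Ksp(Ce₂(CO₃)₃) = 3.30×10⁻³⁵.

1.59×10⁻¹¹ M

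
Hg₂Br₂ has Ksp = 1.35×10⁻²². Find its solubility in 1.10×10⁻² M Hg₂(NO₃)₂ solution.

Hg₂Br₂(s) ⇌ Hg₂²⁺(aq) + 2 Br⁻(aq)
Hg₂²⁺ is already present at 1.10×10⁻² M. If s mol/L of Hg₂Br₂ dissolves, [Br⁻] = 2s while [Hg₂²⁺] ≈ 1.10×10⁻² M.
Ksp = [Hg₂²⁺][Br⁻]^2 = (1.10×10⁻²)(2s)^2
(2s)^2 = 1.35×10⁻²² / (1.10×10⁻²) = 1.23×10⁻²⁰
s = 5.54×10⁻¹¹ M

5.54×10⁻¹¹ M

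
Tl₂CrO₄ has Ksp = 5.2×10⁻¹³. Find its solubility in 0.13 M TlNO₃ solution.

3.1×10⁻¹¹ M

Tl₂CrO₄(s) ⇌ 2 Tl⁺(aq) + CrO₄²⁻(aq)
The solution already contains Tl⁺ at 0.13 M. Let s be the molar solubility of Tl₂CrO₄.
[Tl⁺] ≈ 0.13 M (common ion dominates); [CrO₄²⁻] = s.
Ksp = [Tl⁺]^2[CrO₄²⁻] = (0.13)^2s
s = 5.2×10⁻¹³ / (0.13)^2 = 3.1×10⁻¹¹
s = 3.1×10⁻¹¹ M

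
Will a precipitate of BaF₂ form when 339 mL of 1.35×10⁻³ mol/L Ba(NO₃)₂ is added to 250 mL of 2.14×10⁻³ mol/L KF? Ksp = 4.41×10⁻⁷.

No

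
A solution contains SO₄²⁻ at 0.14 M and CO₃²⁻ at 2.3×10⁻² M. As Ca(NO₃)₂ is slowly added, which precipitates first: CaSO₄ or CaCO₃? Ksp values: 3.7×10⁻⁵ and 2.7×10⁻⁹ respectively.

A salt starts to precipitate once the ion product Q reaches its Ksp.
For CaSO₄: [Ca²⁺] = (Ksp/[SO₄²⁻]) = 2.6×10⁻⁴ M
For CaCO₃: [Ca²⁺] = (Ksp/[CO₃²⁻]) = 1.2×10⁻⁷ M
CaCO₃ requires the lower [Ca²⁺], so it precipitates first.

CaCO₃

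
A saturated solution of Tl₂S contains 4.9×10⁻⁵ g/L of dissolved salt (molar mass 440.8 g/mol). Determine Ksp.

s = (4.9×10⁻⁵ g L⁻¹)/(440.8 g mol⁻¹) = 1.112×10⁻⁷ M
Tl₂S(s) ⇌ 2 Tl⁺(aq) + S²⁻(aq)
For each mole of Tl₂S that dissolves per liter, [Tl⁺] = 2s and [S²⁻] = s; let s denote this solubility.
Ksp = [Tl⁺]^2[S²⁻] = (2s)^2 · s = 4s^3
Ksp = 4 × (1.112×10⁻⁷)^3 = 5.5×10⁻²¹

Ksp = 5.5×10⁻²¹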